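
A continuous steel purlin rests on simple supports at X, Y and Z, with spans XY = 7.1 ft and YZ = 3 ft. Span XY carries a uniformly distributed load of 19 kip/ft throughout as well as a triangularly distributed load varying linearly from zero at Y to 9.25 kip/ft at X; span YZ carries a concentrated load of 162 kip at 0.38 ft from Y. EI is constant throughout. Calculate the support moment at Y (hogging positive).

M_Y = 118.2 kip·ft

Take M_Y as the redundant. Released structure: two simple spans XY and YZ with a hinge at Y.
End slopes at the hinge Y, treating each span as simply supported:
  span XY: UDL 19: wL³/(24EI) = 283.3/EI
  span XY: triangular load, peak 9.25: 7w₀L³/(360EI) = 64.37/EI
  span YZ: point load 162 at a = 0.38: Pab(L + b)/(6LEI) = 50.36/EI
  relative rotation θ_0 = (347.7 + 50.36)/EI = 398.1/EI
A unit hogging moment at Y produces rotation L₁/(3EI) + L₂/(3EI) = 3.367/EI.
Slope continuity at Y: θ_0 = M_Y·3.367/EI, so M_Y = 398.1/3.367 = 118.2 kip·ft (hogging).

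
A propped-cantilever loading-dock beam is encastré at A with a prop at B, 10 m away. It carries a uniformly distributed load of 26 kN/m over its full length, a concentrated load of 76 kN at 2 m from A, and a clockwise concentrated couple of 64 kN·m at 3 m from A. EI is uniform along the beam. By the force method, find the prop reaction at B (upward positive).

R_B = 106.7 kN

Take the reaction at B as the redundant and release it; the primary structure is a cantilever fixed at A.
Deflection at B on the released cantilever, summing each load's contribution:
  UDL 26: wL⁴/(8EI) = 32500/EI
  point load 76 at a = 2: Pa²(3L − a)/(6EI) = 1419/EI
  clockwise couple 64 at a = 3: M₀a(2L − a)/(2EI) = 1632/EI
  δ_0 = 35551/EI
Flexibility coefficient — unit upward force at B: δ_{BB} = L³/(3EI) = 333.3/EI.
Compatibility at B: δ_0 − R_B·δ_{BB} = 0, so R_B = 35551/333.3 = 106.7 kN.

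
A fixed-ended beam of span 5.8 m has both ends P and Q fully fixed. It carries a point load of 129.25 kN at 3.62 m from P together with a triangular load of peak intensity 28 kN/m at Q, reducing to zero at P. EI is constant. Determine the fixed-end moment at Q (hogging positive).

M_Q = 156.9 kN·m

Take the two fixed-end moments M_P, M_Q as redundants; the released structure is the simple span PQ.
Simple-span end rotations at P and Q under the given loads:
  at P: point load 129.25 at a = 3.62: Pab(L + b)/(6LEI) = 233.9/EI
  at Q: point load 129.25 at a = 3.62: Pab(L + a)/(6LEI) = 276.1/EI
  at P: triangular load, peak 28: 7w₀L³/(360EI) = 106.2/EI
  at Q: triangular load, peak 28: w₀L³/(45EI) = 121.4/EI
  θ_P0 = 340.1/EI,  θ_Q0 = 397.5/EI
Flexibility coefficients: a unit moment at one end gives L/(3EI) there and L/(6EI) at the far end, so f₁₁ = f₂₂ = 1.933/EI and f₁₂ = f₂₁ = 0.9667/EI.
Compatibility — zero rotation at each built-in end:
  1.933 M_P + 0.9667 M_Q = 340.1
  0.9667 M_P + 1.933 M_Q = 397.5
Solving the pair gives M_P = 97.5 kN·m and M_Q = 156.9 kN·m (hogging).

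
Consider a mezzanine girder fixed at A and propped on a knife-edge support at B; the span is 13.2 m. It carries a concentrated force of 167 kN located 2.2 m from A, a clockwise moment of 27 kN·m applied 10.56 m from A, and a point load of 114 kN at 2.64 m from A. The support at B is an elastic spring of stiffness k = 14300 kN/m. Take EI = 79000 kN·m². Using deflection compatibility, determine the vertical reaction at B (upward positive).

Choose R_B as the redundant. The primary structure is the cantilever fixed at A.
Primary-structure tip deflection at B by superposition:
  point load 167 at a = 2.2: Pa²(3L − a)/(6EI) = 5038/EI
  clockwise couple 27 at a = 10.56: M₀a(2L − a)/(2EI) = 2258/EI
  point load 114 at a = 2.64: Pa²(3L − a)/(6EI) = 4894/EI
  δ_0 = 12191/EI
Flexibility coefficient — unit upward force at B: δ_{BB} = L³/(3EI) = 766.7/EI.
With EI = 79000 kN·m²: δ_0 = 0.15431 m and δ_{BB} = 0.009705 m/kN.
Compatibility — the spring shortens by R_B/k under the reaction it provides: δ_0 − R_B·δ_{BB} = R_B/k. With 1/k = 0.00007 m/kN, R_B = δ_0 / (δ_{BB} + 1/k) = 0.15431 / (0.009705 + 0.00007) = 15.79 kN.

R_B = 15.79 kN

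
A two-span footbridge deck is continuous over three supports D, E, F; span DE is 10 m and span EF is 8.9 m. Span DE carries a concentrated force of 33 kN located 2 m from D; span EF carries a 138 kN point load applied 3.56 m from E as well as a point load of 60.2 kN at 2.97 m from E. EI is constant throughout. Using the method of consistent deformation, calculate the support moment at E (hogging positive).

Take M_E as the redundant. Released structure: two simple spans DE and EF with a hinge at E.
End slopes at the hinge E, treating each span as simply supported:
  span DE: point load 33 at a = 2: Pab(L + a)/(6LEI) = 105.6/EI
  span EF: point load 138 at a = 3.56: Pab(L + b)/(6LEI) = 699.6/EI
  span EF: point load 60.2 at a = 2.97: Pab(L + b)/(6LEI) = 294.4/EI
  relative rotation θ_0 = (105.6 + 994)/EI = 1100/EI
A unit hogging moment at E produces rotation L₁/(3EI) + L₂/(3EI) = 6.3/EI.
Slope continuity at E: θ_0 = M_E·6.3/EI, so M_E = 1100/6.3 = 174.5 kN·m (hogging).

M_E = 174.5 kN·m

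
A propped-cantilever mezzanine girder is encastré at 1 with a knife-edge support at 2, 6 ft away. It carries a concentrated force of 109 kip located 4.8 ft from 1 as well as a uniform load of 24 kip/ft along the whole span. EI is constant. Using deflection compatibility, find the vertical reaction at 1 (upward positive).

Remove the prop at 2; the released (primary) structure is a cantilever built in at 1.
Free-end deflection of the primary structure under the applied loading (downward +):
  point load 109 at a = 4.8: Pa²(3L − a)/(6EI) = 5525/EI
  UDL 24: wL⁴/(8EI) = 3888/EI
  δ_0 = 9413/EI
Flexibility coefficient — unit upward force at 2: δ_{22} = L³/(3EI) = 72/EI.
Compatibility at 2: δ_0 − R_2·δ_{22} = 0, so R_2 = 9413/72 = 130.7 kip.
Vertical equilibrium: R_1 = ΣP − R_2 = 253 − 130.7 = 122.3 kip.

R_1 = 122.3 kip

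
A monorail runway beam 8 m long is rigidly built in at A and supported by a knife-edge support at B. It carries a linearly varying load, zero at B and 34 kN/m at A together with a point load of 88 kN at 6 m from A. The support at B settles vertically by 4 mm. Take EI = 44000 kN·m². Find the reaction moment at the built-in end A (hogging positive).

Remove the prop at B; the released (primary) structure is a cantilever built in at A.
Downward deflection at the released point B due to the loads:
  triangular load, peak 34 at the fixed end: w₀L⁴/(30EI) = 4642/EI
  point load 88 at a = 6: Pa²(3L − a)/(6EI) = 9504/EI
  δ_0 = 14146/EI
Flexibility coefficient — unit upward force at B: δ_{BB} = L³/(3EI) = 170.7/EI.
With EI = 44000 kN·m²: δ_0 = 0.3215 m and δ_{BB} = 0.003879 m/kN.
Compatibility — the beam at B must follow the support down by 0.004 m: δ_0 − R_B·δ_{BB} = 0.004, so R_B = (0.3215 − 0.004)/0.003879 = 81.86 kN.
Moment equilibrium about A: M_A = Σ(load moments about A) − R_B·L = 890.7 − 81.86×8 = 235.8 kN·m.

M_A = 235.8 kN·m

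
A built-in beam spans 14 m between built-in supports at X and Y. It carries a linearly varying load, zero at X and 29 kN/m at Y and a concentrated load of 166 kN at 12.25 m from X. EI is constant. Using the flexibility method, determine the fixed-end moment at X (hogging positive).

Release both end moments; the primary structure is a simply-supported span XY with redundants M_X and M_Y.
End rotations of the released simple span under the applied load (×1/EI):
  at X: triangular load, peak 29: 7w₀L³/(360EI) = 1547/EI
  at Y: triangular load, peak 29: w₀L³/(45EI) = 1768/EI
  at X: point load 166 at a = 12.25: Pab(L + b)/(6LEI) = 667.2/EI
  at Y: point load 166 at a = 12.25: Pab(L + a)/(6LEI) = 1112/EI
  θ_X0 = 2215/EI,  θ_Y0 = 2880/EI
Flexibility coefficients: a unit moment at one end gives L/(3EI) there and L/(6EI) at the far end, so f₁₁ = f₂₂ = 4.667/EI and f₁₂ = f₂₁ = 2.333/EI.
Compatibility — zero rotation at each built-in end:
  4.667 M_X + 2.333 M_Y = 2215
  2.333 M_X + 4.667 M_Y = 2880
Solving the pair gives M_X = 221.2 kN·m and M_Y = 506.6 kN·m (hogging).

M_X = 221.2 kN·m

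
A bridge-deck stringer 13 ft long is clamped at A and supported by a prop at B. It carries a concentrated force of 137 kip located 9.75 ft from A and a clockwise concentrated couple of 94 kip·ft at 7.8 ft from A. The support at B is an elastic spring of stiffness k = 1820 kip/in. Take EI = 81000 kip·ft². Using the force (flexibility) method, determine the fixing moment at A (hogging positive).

Take the reaction at B as the redundant and release it; the primary structure is a cantilever fixed at A.
Deflection at B on the released cantilever, summing each load's contribution:
  point load 137 at a = 9.75: Pa²(3L − a)/(6EI) = 63490/EI
  clockwise couple 94 at a = 7.8: M₀a(2L − a)/(2EI) = 6672/EI
  δ_0 = 70162/EI
Flexibility coefficient — unit upward force at B: δ_{BB} = L³/(3EI) = 732.3/EI.
With EI = 81000 kip·ft²: δ_0 = 0.8662 ft and δ_{BB} = 0.009041 ft/kip.
Compatibility — the spring shortens by R_B/k under the reaction it provides: δ_0 − R_B·δ_{BB} = R_B/k. With 1/k = 1/(1820×12) ft/kip = 0.000046 ft/kip, R_B = δ_0 / (δ_{BB} + 1/k) = 0.8662 / (0.009041 + 0.000046) = 95.32 kip.
Moment equilibrium about A: M_A = Σ(load moments about A) − R_B·L = 1430 − 95.32×13 = 190.5 kip·ft.

M_A = 190.5 kip·ft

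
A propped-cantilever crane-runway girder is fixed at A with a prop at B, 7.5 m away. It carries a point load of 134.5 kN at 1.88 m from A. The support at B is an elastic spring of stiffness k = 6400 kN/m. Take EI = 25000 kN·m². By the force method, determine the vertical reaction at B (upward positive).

R_B = 11.3 kN

Remove the prop at B; the released (primary) structure is a cantilever built in at A.
Deflection at B on the released cantilever, summing each load's contribution:
  point load 134.5 at a = 1.88: Pa²(3L − a)/(6EI) = 1634/EI
Tip deflection under a unit load at B: L³/(3EI) = 140.6/EI.
With EI = 25000 kN·m²: δ_0 = 0.065348 m and δ_{BB} = 0.005625 m/kN.
Compatibility — the spring shortens by R_B/k under the reaction it provides: δ_0 − R_B·δ_{BB} = R_B/k. With 1/k = 0.000156 m/kN, R_B = δ_0 / (δ_{BB} + 1/k) = 0.065348 / (0.005625 + 0.000156) = 11.3 kN.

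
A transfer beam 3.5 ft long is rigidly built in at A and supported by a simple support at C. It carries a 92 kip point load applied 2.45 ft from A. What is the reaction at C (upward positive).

R_C = 51.84 kip

Choose R_C as the redundant. The primary structure is the cantilever fixed at A.
Deflection at C on the released cantilever, summing each load's contribution:
  point load 92 at a = 2.45: Pa²(3L − a)/(6EI) = 740.9/EI
Tip deflection under a unit load at C: L³/(3EI) = 14.29/EI.
Compatibility at C: δ_0 − R_C·δ_{CC} = 0, so R_C = 740.9/14.29 = 51.84 kip.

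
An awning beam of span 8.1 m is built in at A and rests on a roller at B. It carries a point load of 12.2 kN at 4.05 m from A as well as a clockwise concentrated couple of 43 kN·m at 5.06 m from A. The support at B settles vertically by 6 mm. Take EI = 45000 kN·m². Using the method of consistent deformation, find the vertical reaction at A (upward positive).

Remove the prop at B; the released (primary) structure is a cantilever built in at A.
Free-end deflection of the primary structure under the applied loading (downward +):
  point load 12.2 at a = 4.05: Pa²(3L − a)/(6EI) = 675.4/EI
  clockwise couple 43 at a = 5.06: M₀a(2L − a)/(2EI) = 1212/EI
  δ_0 = 1887/EI
Flexibility coefficient — unit upward force at B: δ_{BB} = L³/(3EI) = 177.1/EI.
With EI = 45000 kN·m²: δ_0 = 0.04194 m and δ_{BB} = 0.003937 m/kN.
Compatibility — the beam at B must follow the support down by 0.006 m: δ_0 − R_B·δ_{BB} = 0.006, so R_B = (0.04194 − 0.006)/0.003937 = 9.13 kN.
Vertical equilibrium: R_A = ΣP − R_B = 12.2 − 9.13 = 3.07 kN.

R_A = 3.07 kN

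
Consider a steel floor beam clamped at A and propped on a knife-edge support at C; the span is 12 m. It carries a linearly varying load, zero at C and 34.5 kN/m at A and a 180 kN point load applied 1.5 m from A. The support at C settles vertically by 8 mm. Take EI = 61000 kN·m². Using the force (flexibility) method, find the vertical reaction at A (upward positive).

R_A = 342.4 kN

Release the roller at C. Primary structure: cantilever fixed at A.
Free-end deflection of the primary structure under the applied loading (downward +):
  triangular load, peak 34.5 at the fixed end: w₀L⁴/(30EI) = 23846/EI
  point load 180 at a = 1.5: Pa²(3L − a)/(6EI) = 2329/EI
  δ_0 = 26175/EI
Tip deflection under a unit load at C: L³/(3EI) = 576/EI.
With EI = 61000 kN·m²: δ_0 = 0.4291 m and δ_{CC} = 0.009443 m/kN.
Compatibility — the beam at C must follow the support down by 0.008 m: δ_0 − R_C·δ_{CC} = 0.008, so R_C = (0.4291 − 0.008)/0.009443 = 44.6 kN.
Vertical equilibrium: R_A = ΣP − R_C = 387 − 44.6 = 342.4 kN.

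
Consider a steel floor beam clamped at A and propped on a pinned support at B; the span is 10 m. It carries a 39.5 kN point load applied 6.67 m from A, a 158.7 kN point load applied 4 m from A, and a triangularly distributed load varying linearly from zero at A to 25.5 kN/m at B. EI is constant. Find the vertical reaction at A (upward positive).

Choose R_B as the redundant. The primary structure is the cantilever fixed at A.
Primary-structure tip deflection at B by superposition:
  point load 39.5 at a = 6.67: Pa²(3L − a)/(6EI) = 6833/EI
  point load 158.7 at a = 4: Pa²(3L − a)/(6EI) = 11003/EI
  triangular load, peak 25.5 at the free end: 11w₀L⁴/(120EI) = 23375/EI
  δ_0 = 41211/EI
Flexibility coefficient — unit upward force at B: δ_{BB} = L³/(3EI) = 333.3/EI.
Compatibility at B: δ_0 − R_B·δ_{BB} = 0, so R_B = 41211/333.3 = 123.6 kN.
Vertical equilibrium: R_A = ΣP − R_B = 325.7 − 123.6 = 202.1 kN.

R_A = 202.1 kN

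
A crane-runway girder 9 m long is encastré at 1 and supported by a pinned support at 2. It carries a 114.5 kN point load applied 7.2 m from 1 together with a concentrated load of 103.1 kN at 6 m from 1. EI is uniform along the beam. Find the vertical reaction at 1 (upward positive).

Release the roller at 2. Primary structure: cantilever fixed at 1.
Downward deflection at the released point 2 due to the loads:
  point load 114.5 at a = 7.2: Pa²(3L − a)/(6EI) = 19588/EI
  point load 103.1 at a = 6: Pa²(3L − a)/(6EI) = 12991/EI
  δ_0 = 32578/EI
Tip deflection under a unit load at 2: L³/(3EI) = 243/EI.
The prop prevents deflection at 2: R_2 = δ_0/δ_{22} = 32578/243 = 134.1 kN.
Vertical equilibrium: R_1 = ΣP − R_2 = 217.6 − 134.1 = 83.53 kN.

R_1 = 83.53 kN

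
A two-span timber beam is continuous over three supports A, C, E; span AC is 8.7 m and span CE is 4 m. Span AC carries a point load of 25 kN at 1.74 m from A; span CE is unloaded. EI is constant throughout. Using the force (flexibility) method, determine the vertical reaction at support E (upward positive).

Insert a hinge at C; M_C is the redundant, and each span becomes simply supported.
Rotations at C on the released spans (each span's end-slope, ×1/EI):
  span AC: point load 25 at a = 1.74: Pab(L + a)/(6LEI) = 60.55/EI
  relative rotation θ_0 = (60.55 + 0)/EI = 60.55/EI
A unit hogging moment at C produces rotation L₁/(3EI) + L₂/(3EI) = 4.233/EI.
Compatibility: M_C·(L₁+L₂)/(3EI) = θ_0, giving M_C = 14.3 kN·m (hogging).
Span CE, ΣM about E: R_C^{CE}·4 = 0 + 14.3, so R_C^{CE} = 3.576 kN and R_E = 0 − 3.576 = -3.576 kN.

R_E = -3.576 kN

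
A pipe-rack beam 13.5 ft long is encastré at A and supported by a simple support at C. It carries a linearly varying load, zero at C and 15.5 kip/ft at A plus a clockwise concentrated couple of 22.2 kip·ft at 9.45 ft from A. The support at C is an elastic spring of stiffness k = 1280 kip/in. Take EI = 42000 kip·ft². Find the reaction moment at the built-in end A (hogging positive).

M_A = 181.3 kip·ft

Choose R_C as the redundant. The primary structure is the cantilever fixed at A.
Free-end deflection of the primary structure under the applied loading (downward +):
  triangular load, peak 15.5 at the fixed end: w₀L⁴/(30EI) = 17161/EI
  clockwise couple 22.2 at a = 9.45: M₀a(2L − a)/(2EI) = 1841/EI
  δ_0 = 19002/EI
Tip deflection under a unit load at C: L³/(3EI) = 820.1/EI.
With EI = 42000 kip·ft²: δ_0 = 0.45243 ft and δ_{CC} = 0.019527 ft/kip.
Compatibility — the spring shortens by R_C/k under the reaction it provides: δ_0 − R_C·δ_{CC} = R_C/k. With 1/k = 1/(1280×12) ft/kip = 0.000065 ft/kip, R_C = δ_0 / (δ_{CC} + 1/k) = 0.45243 / (0.019527 + 0.000065) = 23.09 kip.
Moment equilibrium about A: M_A = Σ(load moments about A) − R_C·L = 493 − 23.09×13.5 = 181.3 kip·ft.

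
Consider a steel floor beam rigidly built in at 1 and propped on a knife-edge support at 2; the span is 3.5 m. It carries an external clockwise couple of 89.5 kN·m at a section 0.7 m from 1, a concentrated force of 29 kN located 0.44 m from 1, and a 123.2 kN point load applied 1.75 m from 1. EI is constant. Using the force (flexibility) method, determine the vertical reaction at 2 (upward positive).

Release the roller at 2. Primary structure: cantilever fixed at 1.
Downward deflection at the released point 2 due to the loads:
  clockwise couple 89.5 at a = 0.7: M₀a(2L − a)/(2EI) = 197.3/EI
  point load 29 at a = 0.44: Pa²(3L − a)/(6EI) = 9.413/EI
  point load 123.2 at a = 1.75: Pa²(3L − a)/(6EI) = 550.2/EI
  δ_0 = 757/EI
Tip deflection under a unit load at 2: L³/(3EI) = 14.29/EI.
Compatibility at 2: δ_0 − R_2·δ_{22} = 0, so R_2 = 757/14.29 = 52.97 kN.

R_2 = 52.97 kN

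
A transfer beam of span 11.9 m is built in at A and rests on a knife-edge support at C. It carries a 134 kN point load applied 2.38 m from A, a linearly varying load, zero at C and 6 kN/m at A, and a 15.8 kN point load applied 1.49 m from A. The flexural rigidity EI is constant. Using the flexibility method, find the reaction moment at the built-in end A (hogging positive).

M_A = 305.6 kN·m

Release the roller at C. Primary structure: cantilever fixed at A.
Primary-structure tip deflection at C by superposition:
  point load 134 at a = 2.38: Pa²(3L − a)/(6EI) = 4215/EI
  triangular load, peak 6 at the fixed end: w₀L⁴/(30EI) = 4011/EI
  point load 15.8 at a = 1.49: Pa²(3L − a)/(6EI) = 200/EI
  δ_0 = 8426/EI
Flexibility coefficient — unit upward force at C: δ_{CC} = L³/(3EI) = 561.7/EI.
Compatibility at C: δ_0 − R_C·δ_{CC} = 0, so R_C = 8426/561.7 = 15 kN.
Moment equilibrium about A: M_A = Σ(load moments about A) − R_C·L = 484.1 − 15×11.9 = 305.6 kN·m.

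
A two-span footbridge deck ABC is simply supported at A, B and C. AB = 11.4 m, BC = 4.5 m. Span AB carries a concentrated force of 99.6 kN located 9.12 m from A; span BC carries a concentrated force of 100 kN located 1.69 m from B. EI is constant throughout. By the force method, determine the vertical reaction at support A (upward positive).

R_A = 7.509 kN

Take M_B as the redundant. Released structure: two simple spans AB and BC with a hinge at B.
Rotations at B on the released spans (each span's end-slope, ×1/EI):
  span AB: point load 99.6 at a = 9.12: Pab(L + a)/(6LEI) = 621.3/EI
  span BC: point load 100 at a = 1.69: Pab(L + b)/(6LEI) = 128.6/EI
  relative rotation θ_0 = (621.3 + 128.6)/EI = 749.9/EI
A unit hogging moment at B produces rotation L₁/(3EI) + L₂/(3EI) = 5.3/EI.
Slope continuity at B: θ_0 = M_B·5.3/EI, so M_B = 749.9/5.3 = 141.5 kN·m (hogging).
Span AB, ΣM about A with M_B applied at B: R_B^{AB}·11.4 = 908.4 + 141.5, so R_B^{AB} = 92.09 kN and R_A = 99.6 − 92.09 = 7.509 kN.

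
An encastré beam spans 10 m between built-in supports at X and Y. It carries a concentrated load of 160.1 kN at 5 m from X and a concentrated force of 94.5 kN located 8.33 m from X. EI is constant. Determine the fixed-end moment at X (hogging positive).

M_X = 222.1 kN·m

Take the two fixed-end moments M_X, M_Y as redundants; the released structure is the simple span XY.
End rotations of the released simple span under the applied load (×1/EI):
  at X: point load 160.1 at a = 5: Pab(L + b)/(6LEI) = 1001/EI
  at Y: point load 160.1 at a = 5: Pab(L + a)/(6LEI) = 1001/EI
  at X: point load 94.5 at a = 8.33: Pab(L + b)/(6LEI) = 255.7/EI
  at Y: point load 94.5 at a = 8.33: Pab(L + a)/(6LEI) = 401.6/EI
  θ_X0 = 1256/EI,  θ_Y0 = 1402/EI
Flexibility coefficients: a unit moment at one end gives L/(3EI) there and L/(6EI) at the far end, so f₁₁ = f₂₂ = 3.333/EI and f₁₂ = f₂₁ = 1.667/EI.
Compatibility — zero rotation at each built-in end:
  3.333 M_X + 1.667 M_Y = 1256
  1.667 M_X + 3.333 M_Y = 1402
Solving the pair gives M_X = 222.1 kN·m and M_Y = 309.6 kN·m (hogging).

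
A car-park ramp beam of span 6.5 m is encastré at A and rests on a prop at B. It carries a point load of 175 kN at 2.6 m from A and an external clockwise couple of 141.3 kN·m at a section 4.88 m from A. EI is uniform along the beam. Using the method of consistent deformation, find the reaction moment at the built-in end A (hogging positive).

Remove the prop at B; the released (primary) structure is a cantilever built in at A.
Free-end deflection of the primary structure under the applied loading (downward +):
  point load 175 at a = 2.6: Pa²(3L − a)/(6EI) = 3332/EI
  clockwise couple 141.3 at a = 4.88: M₀a(2L − a)/(2EI) = 2800/EI
  δ_0 = 6132/EI
Flexibility coefficient — unit upward force at B: δ_{BB} = L³/(3EI) = 91.54/EI.
Compatibility at B: δ_0 − R_B·δ_{BB} = 0, so R_B = 6132/91.54 = 66.98 kN.
Moment equilibrium about A: M_A = Σ(load moments about A) − R_B·L = 596.3 − 66.98×6.5 = 160.9 kN·m.

M_A = 160.9 kN·m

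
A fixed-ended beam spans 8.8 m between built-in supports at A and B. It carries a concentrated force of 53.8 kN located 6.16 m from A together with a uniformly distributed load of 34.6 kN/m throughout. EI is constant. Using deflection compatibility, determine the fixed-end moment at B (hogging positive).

Take the two fixed-end moments M_A, M_B as redundants; the released structure is the simple span AB.
End rotations of the released simple span under the applied load (×1/EI):
  at A: point load 53.8 at a = 6.16: Pab(L + b)/(6LEI) = 189.6/EI
  at B: point load 53.8 at a = 6.16: Pab(L + a)/(6LEI) = 247.9/EI
  at A: UDL 34.6: wL³/(24EI) = 982.5/EI
  at B: UDL 34.6: wL³/(24EI) = 982.5/EI
  θ_A0 = 1172/EI,  θ_B0 = 1230/EI
Flexibility coefficients: a unit moment at one end gives L/(3EI) there and L/(6EI) at the far end, so f₁₁ = f₂₂ = 2.933/EI and f₁₂ = f₂₁ = 1.467/EI.
Compatibility — zero rotation at each built-in end:
  2.933 M_A + 1.467 M_B = 1172
  1.467 M_A + 2.933 M_B = 1230
Solving the pair gives M_A = 253.1 kN·m and M_B = 292.9 kN·m (hogging).

M_B = 292.9 kN·m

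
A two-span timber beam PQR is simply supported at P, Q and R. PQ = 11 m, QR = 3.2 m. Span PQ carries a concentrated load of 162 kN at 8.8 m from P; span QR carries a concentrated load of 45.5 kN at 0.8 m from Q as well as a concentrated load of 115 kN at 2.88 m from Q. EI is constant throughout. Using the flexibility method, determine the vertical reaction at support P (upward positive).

Release continuity at Q by inserting a hinge; the redundant is the internal moment M_Q. The primary structure is two simply-supported spans PQ and QR.
End slopes at the hinge Q, treating each span as simply supported:
  span PQ: point load 162 at a = 8.8: Pab(L + a)/(6LEI) = 940.9/EI
  span QR: point load 45.5 at a = 0.8: Pab(L + b)/(6LEI) = 25.48/EI
  span QR: point load 115 at a = 2.88: Pab(L + b)/(6LEI) = 19.43/EI
  relative rotation θ_0 = (940.9 + 44.91)/EI = 985.8/EI
A unit hogging moment at Q produces rotation L₁/(3EI) + L₂/(3EI) = 4.733/EI.
Slope continuity at Q: θ_0 = M_Q·4.733/EI, so M_Q = 985.8/4.733 = 208.3 kN·m (hogging).
Span PQ, ΣM about P with M_Q applied at Q: R_Q^{PQ}·11 = 1426 + 208.3, so R_Q^{PQ} = 148.5 kN and R_P = 162 − 148.5 = 13.47 kN.

R_P = 13.47 kN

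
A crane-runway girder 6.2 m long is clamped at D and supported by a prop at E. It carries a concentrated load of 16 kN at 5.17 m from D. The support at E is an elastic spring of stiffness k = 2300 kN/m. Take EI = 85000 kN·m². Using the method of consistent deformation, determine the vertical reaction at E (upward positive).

R_E = 8.224 kN

Release the roller at E. Primary structure: cantilever fixed at D.
Downward deflection at the released point E due to the loads:
  point load 16 at a = 5.17: Pa²(3L − a)/(6EI) = 957.3/EI
Tip deflection under a unit load at E: L³/(3EI) = 79.44/EI.
With EI = 85000 kN·m²: δ_0 = 0.011262 m and δ_{EE} = 0.000935 m/kN.
Compatibility — the spring shortens by R_E/k under the reaction it provides: δ_0 − R_E·δ_{EE} = R_E/k. With 1/k = 0.000435 m/kN, R_E = δ_0 / (δ_{EE} + 1/k) = 0.011262 / (0.000935 + 0.000435) = 8.224 kN.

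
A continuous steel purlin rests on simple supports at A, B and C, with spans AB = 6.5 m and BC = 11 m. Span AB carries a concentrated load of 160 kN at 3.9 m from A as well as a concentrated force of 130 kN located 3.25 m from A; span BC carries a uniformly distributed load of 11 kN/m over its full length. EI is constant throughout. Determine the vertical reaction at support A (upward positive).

R_A = 92.45 kN

Insert a hinge at B; M_B is the redundant, and each span becomes simply supported.
Rotations at B on the released spans (each span's end-slope, ×1/EI):
  span AB: point load 160 at a = 3.9: Pab(L + a)/(6LEI) = 432.6/EI
  span AB: point load 130 at a = 3.25: Pab(L + a)/(6LEI) = 343.3/EI
  span BC: UDL 11: wL³/(24EI) = 610/EI
  relative rotation θ_0 = (775.9 + 610)/EI = 1386/EI
A unit hogging moment at B produces rotation L₁/(3EI) + L₂/(3EI) = 5.833/EI.
Slope continuity at B: θ_0 = M_B·5.833/EI, so M_B = 1386/5.833 = 237.6 kN·m (hogging).
Span AB, ΣM about A with M_B applied at B: R_B^{AB}·6.5 = 1046 + 237.6, so R_B^{AB} = 197.6 kN and R_A = 290 − 197.6 = 92.45 kN.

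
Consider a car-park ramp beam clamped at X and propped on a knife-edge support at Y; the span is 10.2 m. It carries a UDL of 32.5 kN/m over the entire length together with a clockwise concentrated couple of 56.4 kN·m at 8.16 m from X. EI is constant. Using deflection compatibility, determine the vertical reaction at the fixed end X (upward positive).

R_X = 199.2 kN

Take the reaction at Y as the redundant and release it; the primary structure is a cantilever fixed at X.
Deflection at Y on the released cantilever, summing each load's contribution:
  UDL 32.5: wL⁴/(8EI) = 43974/EI
  clockwise couple 56.4 at a = 8.16: M₀a(2L − a)/(2EI) = 2817/EI
  δ_0 = 46790/EI
Tip deflection under a unit load at Y: L³/(3EI) = 353.7/EI.
Compatibility at Y: δ_0 − R_Y·δ_{YY} = 0, so R_Y = 46790/353.7 = 132.3 kN.
Vertical equilibrium: R_X = ΣP − R_Y = 331.5 − 132.3 = 199.2 kN.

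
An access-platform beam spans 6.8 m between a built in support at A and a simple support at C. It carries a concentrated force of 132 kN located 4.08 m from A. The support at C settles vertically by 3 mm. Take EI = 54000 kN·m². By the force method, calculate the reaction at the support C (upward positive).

Choose R_C as the redundant. The primary structure is the cantilever fixed at A.
Free-end deflection of the primary structure under the applied loading (downward +):
  point load 132 at a = 4.08: Pa²(3L − a)/(6EI) = 5977/EI
Tip deflection under a unit load at C: L³/(3EI) = 104.8/EI.
With EI = 54000 kN·m²: δ_0 = 0.11068 m and δ_{CC} = 0.001941 m/kN.
Compatibility — the beam at C must follow the support down by 0.003 m: δ_0 − R_C·δ_{CC} = 0.003, so R_C = (0.11068 − 0.003)/0.001941 = 55.48 kN.

R_C = 55.48 kN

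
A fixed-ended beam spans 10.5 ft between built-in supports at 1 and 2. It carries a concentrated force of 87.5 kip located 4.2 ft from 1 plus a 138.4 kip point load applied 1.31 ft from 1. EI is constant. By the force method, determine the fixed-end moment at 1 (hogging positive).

Take the two fixed-end moments M_1, M_2 as redundants; the released structure is the simple span 12.
On the primary (simply-supported) span, the end slopes from the loading are:
  at 1: point load 87.5 at a = 4.2: Pab(L + b)/(6LEI) = 617.4/EI
  at 2: point load 87.5 at a = 4.2: Pab(L + a)/(6LEI) = 540.2/EI
  at 1: point load 138.4 at a = 1.31: Pab(L + b)/(6LEI) = 520.7/EI
  at 2: point load 138.4 at a = 1.31: Pab(L + a)/(6LEI) = 312.3/EI
  θ_10 = 1138/EI,  θ_20 = 852.6/EI
Flexibility coefficients: a unit moment at one end gives L/(3EI) there and L/(6EI) at the far end, so f₁₁ = f₂₂ = 3.5/EI and f₁₂ = f₂₁ = 1.75/EI.
Compatibility — zero rotation at each built-in end:
  3.5 M_1 + 1.75 M_2 = 1138
  1.75 M_1 + 3.5 M_2 = 852.6
Solving the pair gives M_1 = 271.2 kip·ft and M_2 = 108 kip·ft (hogging).

M_1 = 271.2 kip·ft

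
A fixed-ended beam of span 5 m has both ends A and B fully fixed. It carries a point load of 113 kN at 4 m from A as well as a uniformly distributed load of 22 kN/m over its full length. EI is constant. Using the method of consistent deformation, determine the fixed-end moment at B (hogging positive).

M_B = 118.2 kN·m

Release both end moments; the primary structure is a simply-supported span AB with redundants M_A and M_B.
On the primary (simply-supported) span, the end slopes from the loading are:
  at A: point load 113 at a = 4: Pab(L + b)/(6LEI) = 90.4/EI
  at B: point load 113 at a = 4: Pab(L + a)/(6LEI) = 135.6/EI
  at A: UDL 22: wL³/(24EI) = 114.6/EI
  at B: UDL 22: wL³/(24EI) = 114.6/EI
  θ_A0 = 205/EI,  θ_B0 = 250.2/EI
Flexibility coefficients: a unit moment at one end gives L/(3EI) there and L/(6EI) at the far end, so f₁₁ = f₂₂ = 1.667/EI and f₁₂ = f₂₁ = 0.8333/EI.
Compatibility — zero rotation at each built-in end:
  1.667 M_A + 0.8333 M_B = 205
  0.8333 M_A + 1.667 M_B = 250.2
Solving the pair gives M_A = 63.91 kN·m and M_B = 118.2 kN·m (hogging).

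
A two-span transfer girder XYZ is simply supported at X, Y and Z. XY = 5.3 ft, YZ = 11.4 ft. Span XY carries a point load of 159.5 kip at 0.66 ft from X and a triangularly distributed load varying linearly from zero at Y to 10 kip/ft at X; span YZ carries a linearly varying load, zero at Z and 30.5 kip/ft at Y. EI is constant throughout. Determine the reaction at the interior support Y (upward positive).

Release continuity at Y by inserting a hinge; the redundant is the internal moment M_Y. The primary structure is two simply-supported spans XY and YZ.
Rotations at Y on the released spans (each span's end-slope, ×1/EI):
  span XY: point load 159.5 at a = 0.66: Pab(L + a)/(6LEI) = 91.55/EI
  span XY: triangular load, peak 10: 7w₀L³/(360EI) = 28.95/EI
  span YZ: triangular load, peak 30.5: w₀L³/(45EI) = 1004/EI
  relative rotation θ_0 = (120.5 + 1004)/EI = 1125/EI
A unit hogging moment at Y produces rotation L₁/(3EI) + L₂/(3EI) = 5.567/EI.
Compatibility: M_Y·(L₁+L₂)/(3EI) = θ_0, giving M_Y = 202 kip·ft (hogging).
Span XY, ΣM about X with M_Y applied at Y: R_Y^{XY}·5.3 = 152.1 + 202, so R_Y^{XY} = 66.82 kip and R_X = 186 − 66.82 = 119.2 kip.
Span YZ, ΣM about Z: R_Y^{YZ}·11.4 = 1321 + 202, so R_Y^{YZ} = 133.6 kip and R_Z = 173.8 − 133.6 = 40.23 kip.
R_Y = 66.82 + 133.6 = 200.4 kip.

R_Y = 200.4 kip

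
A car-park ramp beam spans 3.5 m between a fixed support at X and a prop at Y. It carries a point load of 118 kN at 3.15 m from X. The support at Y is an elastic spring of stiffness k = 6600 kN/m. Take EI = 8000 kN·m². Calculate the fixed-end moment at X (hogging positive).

M_X = 47.91 kN·m

Take the reaction at Y as the redundant and release it; the primary structure is a cantilever fixed at X.
Downward deflection at the released point Y due to the loads:
  point load 118 at a = 3.15: Pa²(3L − a)/(6EI) = 1434/EI
Flexibility coefficient — unit upward force at Y: δ_{YY} = L³/(3EI) = 14.29/EI.
With EI = 8000 kN·m²: δ_0 = 0.17929 m and δ_{YY} = 0.001786 m/kN.
Compatibility — the spring shortens by R_Y/k under the reaction it provides: δ_0 − R_Y·δ_{YY} = R_Y/k. With 1/k = 0.000152 m/kN, R_Y = δ_0 / (δ_{YY} + 1/k) = 0.17929 / (0.001786 + 0.000152) = 92.51 kN.
Moment equilibrium about X: M_X = Σ(load moments about X) − R_Y·L = 371.7 − 92.51×3.5 = 47.91 kN·m.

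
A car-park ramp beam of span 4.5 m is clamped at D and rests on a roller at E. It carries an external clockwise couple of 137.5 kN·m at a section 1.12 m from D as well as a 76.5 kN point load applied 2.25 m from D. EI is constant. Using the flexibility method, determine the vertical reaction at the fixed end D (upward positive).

Release the roller at E. Primary structure: cantilever fixed at D.
Deflection at E on the released cantilever, summing each load's contribution:
  clockwise couple 137.5 at a = 1.12: M₀a(2L − a)/(2EI) = 606.8/EI
  point load 76.5 at a = 2.25: Pa²(3L − a)/(6EI) = 726.2/EI
  δ_0 = 1333/EI
Flexibility coefficient — unit upward force at E: δ_{EE} = L³/(3EI) = 30.38/EI.
The prop prevents deflection at E: R_E = δ_0/δ_{EE} = 1333/30.38 = 43.88 kN.
Vertical equilibrium: R_D = ΣP − R_E = 76.5 − 43.88 = 32.62 kN.

R_D = 32.62 kN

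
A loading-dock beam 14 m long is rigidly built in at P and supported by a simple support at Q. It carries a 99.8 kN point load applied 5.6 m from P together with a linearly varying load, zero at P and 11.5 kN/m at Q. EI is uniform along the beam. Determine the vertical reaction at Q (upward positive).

Choose R_Q as the redundant. The primary structure is the cantilever fixed at P.
Free-end deflection of the primary structure under the applied loading (downward +):
  point load 99.8 at a = 5.6: Pa²(3L − a)/(6EI) = 18987/EI
  triangular load, peak 11.5 at the free end: 11w₀L⁴/(120EI) = 40497/EI
  δ_0 = 59484/EI
Flexibility coefficient — unit upward force at Q: δ_{QQ} = L³/(3EI) = 914.7/EI.
Compatibility at Q: δ_0 − R_Q·δ_{QQ} = 0, so R_Q = 59484/914.7 = 65.03 kN.

R_Q = 65.03 kN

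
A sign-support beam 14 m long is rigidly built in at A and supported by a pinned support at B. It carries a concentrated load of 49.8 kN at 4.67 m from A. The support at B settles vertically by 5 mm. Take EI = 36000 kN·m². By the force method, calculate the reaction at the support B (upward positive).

R_B = 7.191 kN

Remove the prop at B; the released (primary) structure is a cantilever built in at A.
Primary-structure tip deflection at B by superposition:
  point load 49.8 at a = 4.67: Pa²(3L − a)/(6EI) = 6757/EI
Tip deflection under a unit load at B: L³/(3EI) = 914.7/EI.
With EI = 36000 kN·m²: δ_0 = 0.1877 m and δ_{BB} = 0.025407 m/kN.
Compatibility — the beam at B must follow the support down by 0.005 m: δ_0 − R_B·δ_{BB} = 0.005, so R_B = (0.1877 − 0.005)/0.025407 = 7.191 kN.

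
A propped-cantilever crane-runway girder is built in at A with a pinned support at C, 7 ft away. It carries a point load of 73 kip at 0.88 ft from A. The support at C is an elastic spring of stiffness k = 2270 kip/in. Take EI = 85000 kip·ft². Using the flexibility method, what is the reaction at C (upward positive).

Release the roller at C. Primary structure: cantilever fixed at A.
Deflection at C on the released cantilever, summing each load's contribution:
  point load 73 at a = 0.88: Pa²(3L − a)/(6EI) = 189.6/EI
Tip deflection under a unit load at C: L³/(3EI) = 114.3/EI.
With EI = 85000 kip·ft²: δ_0 = 0.00223 ft and δ_{CC} = 0.001345 ft/kip.
Compatibility — the spring shortens by R_C/k under the reaction it provides: δ_0 − R_C·δ_{CC} = R_C/k. With 1/k = 1/(2270×12) ft/kip = 0.000037 ft/kip, R_C = δ_0 / (δ_{CC} + 1/k) = 0.00223 / (0.001345 + 0.000037) = 1.614 kip.

R_C = 1.614 kip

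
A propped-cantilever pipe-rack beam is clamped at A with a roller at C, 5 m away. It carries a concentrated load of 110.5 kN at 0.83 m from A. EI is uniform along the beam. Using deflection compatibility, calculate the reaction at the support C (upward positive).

Take the reaction at C as the redundant and release it; the primary structure is a cantilever fixed at A.
Downward deflection at the released point C due to the loads:
  point load 110.5 at a = 0.83: Pa²(3L − a)/(6EI) = 179.8/EI
Flexibility coefficient — unit upward force at C: δ_{CC} = L³/(3EI) = 41.67/EI.
Compatibility at C: δ_0 − R_C·δ_{CC} = 0, so R_C = 179.8/41.67 = 4.315 kN.

R_C = 4.315 kN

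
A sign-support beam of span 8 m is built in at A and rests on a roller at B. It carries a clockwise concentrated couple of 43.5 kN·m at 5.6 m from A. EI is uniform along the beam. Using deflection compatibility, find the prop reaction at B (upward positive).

R_B = 7.422 kN

Release the roller at B. Primary structure: cantilever fixed at A.
Downward deflection at the released point B due to the loads:
  clockwise couple 43.5 at a = 5.6: M₀a(2L − a)/(2EI) = 1267/EI
Tip deflection under a unit load at B: L³/(3EI) = 170.7/EI.
The prop prevents deflection at B: R_B = δ_0/δ_{BB} = 1267/170.7 = 7.422 kN.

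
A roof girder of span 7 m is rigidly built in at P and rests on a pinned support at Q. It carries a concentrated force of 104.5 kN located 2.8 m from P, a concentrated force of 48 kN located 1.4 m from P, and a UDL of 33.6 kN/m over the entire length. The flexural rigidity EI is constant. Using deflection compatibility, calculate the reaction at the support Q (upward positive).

R_Q = 112.6 kN

Choose R_Q as the redundant. The primary structure is the cantilever fixed at P.
Downward deflection at the released point Q due to the loads:
  point load 104.5 at a = 2.8: Pa²(3L − a)/(6EI) = 2485/EI
  point load 48 at a = 1.4: Pa²(3L − a)/(6EI) = 307.3/EI
  UDL 33.6: wL⁴/(8EI) = 10084/EI
  δ_0 = 12877/EI
Flexibility coefficient — unit upward force at Q: δ_{QQ} = L³/(3EI) = 114.3/EI.
The prop prevents deflection at Q: R_Q = δ_0/δ_{QQ} = 12877/114.3 = 112.6 kN.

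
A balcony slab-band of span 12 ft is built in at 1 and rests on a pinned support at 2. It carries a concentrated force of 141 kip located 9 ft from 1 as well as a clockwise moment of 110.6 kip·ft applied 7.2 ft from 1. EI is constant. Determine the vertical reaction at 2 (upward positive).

Remove the prop at 2; the released (primary) structure is a cantilever built in at 1.
Primary-structure tip deflection at 2 by superposition:
  point load 141 at a = 9: Pa²(3L − a)/(6EI) = 51394/EI
  clockwise couple 110.6 at a = 7.2: M₀a(2L − a)/(2EI) = 6689/EI
  δ_0 = 58084/EI
Tip deflection under a unit load at 2: L³/(3EI) = 576/EI.
Compatibility at 2: δ_0 − R_2·δ_{22} = 0, so R_2 = 58084/576 = 100.8 kip.

R_2 = 100.8 kip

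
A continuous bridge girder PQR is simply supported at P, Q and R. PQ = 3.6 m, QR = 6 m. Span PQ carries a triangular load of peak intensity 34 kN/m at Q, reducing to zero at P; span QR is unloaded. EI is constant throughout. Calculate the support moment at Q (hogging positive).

M_Q = 11.02 kN·m

Release continuity at Q by inserting a hinge; the redundant is the internal moment M_Q. The primary structure is two simply-supported spans PQ and QR.
Rotations at Q on the released spans (each span's end-slope, ×1/EI):
  span PQ: triangular load, peak 34: w₀L³/(45EI) = 35.25/EI
  relative rotation θ_0 = (35.25 + 0)/EI = 35.25/EI
A unit hogging moment at Q produces rotation L₁/(3EI) + L₂/(3EI) = 3.2/EI.
Slope continuity at Q: θ_0 = M_Q·3.2/EI, so M_Q = 35.25/3.2 = 11.02 kN·m (hogging).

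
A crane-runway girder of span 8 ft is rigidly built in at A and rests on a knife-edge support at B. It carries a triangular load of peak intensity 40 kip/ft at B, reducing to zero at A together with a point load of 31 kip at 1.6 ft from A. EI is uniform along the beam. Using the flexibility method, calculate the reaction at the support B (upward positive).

R_B = 89.74 kip

Choose R_B as the redundant. The primary structure is the cantilever fixed at A.
Free-end deflection of the primary structure under the applied loading (downward +):
  triangular load, peak 40 at the free end: 11w₀L⁴/(120EI) = 15019/EI
  point load 31 at a = 1.6: Pa²(3L − a)/(6EI) = 296.3/EI
  δ_0 = 15315/EI
Tip deflection under a unit load at B: L³/(3EI) = 170.7/EI.
Compatibility at B: δ_0 − R_B·δ_{BB} = 0, so R_B = 15315/170.7 = 89.74 kip.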